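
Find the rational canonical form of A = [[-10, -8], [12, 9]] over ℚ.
R = [[0, -6], [1, -1]]

The invariant factors of A (the non-unit diagonal entries of the Smith normal form of xI - A over ℚ[x]) are x^2 + x + 6, each dividing the next. The characteristic polynomial is their product, x^2 + x + 6.

The rational canonical form is the block-diagonal matrix of companion matrices C(f_i):
R = [[0, -6], [1, -1]].

Note the characteristic polynomial does not split into linear factors over ℚ, so A has no Jordan form over ℚ; the rational canonical form exists over any field.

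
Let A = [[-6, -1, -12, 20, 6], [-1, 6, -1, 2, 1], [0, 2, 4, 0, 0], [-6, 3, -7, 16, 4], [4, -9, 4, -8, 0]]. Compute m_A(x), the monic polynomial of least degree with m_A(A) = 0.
m_A(x) = (x - 4)^3

The characteristic polynomial factors as (x - 4)^5. The minimal polynomial is ∏(x - λ)^{k_λ} where k_λ is the size of the largest Jordan block at λ.

For λ = 4: rank(A - 4I) = 3, and the largest Jordan block has size 3 (the smallest k with rank((A - 4I)^k) = rank((A - 4I)^(k+1))).

So m_A(x) = (x - 4)^3.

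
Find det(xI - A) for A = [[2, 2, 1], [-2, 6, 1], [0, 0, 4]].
χ_A(x) = (x - 4)^3

xI - A = [[x - 2, -2, -1], [2, x - 6, -1], [0, 0, x - 4]].

Expanding det(xI - A) along the first row:
det(xI - A) = + (x - 2)·det([[x - 6, -1], [0, x - 4]]) - (-2)·det([[2, -1], [0, x - 4]]) + (-1)·det([[2, x - 6], [0, 0]]).

Evaluating gives χ_A(x) = x^3 - 12x^2 + 48x - 64 = (x - 4)^3.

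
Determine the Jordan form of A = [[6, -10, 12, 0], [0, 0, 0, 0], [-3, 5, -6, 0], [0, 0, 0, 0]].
The characteristic polynomial is det(xI - A) = x^4, so the eigenvalues are 0 (algebraic multiplicity 4).

For λ = 0: rank(A) = 1, rank(A^2) = 0. The eigenspace has dimension 4 - 1 = 3, so there are 3 Jordan blocks; the rank sequence gives block sizes [2, 1, 1].

Assembling the blocks gives the Jordan form J above.

J = [[0, 1, 0, 0], [0, 0, 0, 0], [0, 0, 0, 0], [0, 0, 0, 0]]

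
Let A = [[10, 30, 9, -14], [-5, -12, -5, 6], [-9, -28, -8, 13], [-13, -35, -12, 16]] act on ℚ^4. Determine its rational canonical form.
The invariant factors of A (the non-unit diagonal entries of the Smith normal form of xI - A over ℚ[x]) are (x^2 - 3x + 1)^2, each dividing the next. The characteristic polynomial is their product, (x^2 - 3x + 1)^2.

The rational canonical form is the block-diagonal matrix of companion matrices C(f_i):
R = [[0, 0, 0, -1], [1, 0, 0, 6], [0, 1, 0, -11], [0, 0, 1, 6]].

Note the characteristic polynomial does not split into linear factors over ℚ, so A has no Jordan form over ℚ; the rational canonical form exists over any field.

R = [[0, 0, 0, -1], [1, 0, 0, 6], [0, 1, 0, -11], [0, 0, 1, 6]]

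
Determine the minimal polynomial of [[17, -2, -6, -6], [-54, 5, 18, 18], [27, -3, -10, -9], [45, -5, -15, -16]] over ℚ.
m_A(x) = (x + 1)^2

The characteristic polynomial factors as (x + 1)^4. The minimal polynomial is ∏(x - λ)^{k_λ} where k_λ is the size of the largest Jordan block at λ.

For λ = -1: rank(A + I) = 1, and the largest Jordan block has size 2 (the smallest k with rank((A + I)^k) = rank((A + I)^(k+1))).

So m_A(x) = (x + 1)^2.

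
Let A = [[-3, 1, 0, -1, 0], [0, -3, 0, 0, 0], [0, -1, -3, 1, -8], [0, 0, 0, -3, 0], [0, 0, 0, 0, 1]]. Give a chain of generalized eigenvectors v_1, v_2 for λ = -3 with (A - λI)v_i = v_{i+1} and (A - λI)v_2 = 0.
v_1 = [[0, 2, 0, 1, 0]]^T, v_2 = [[1, 0, -1, 0, 0]]^T

We seek v_1 ∈ ker((A + 3I)^2) \ ker(A + 3I), then set v_{i+1} = (A + 3I) v_i.

One such chain is v_1 = [[0, 2, 0, 1, 0]]^T, v_2 = [[1, 0, -1, 0, 0]]^T. Check: (A + 3I) v_2 = [[0, 0, 0, 0, 0]]^T = 0.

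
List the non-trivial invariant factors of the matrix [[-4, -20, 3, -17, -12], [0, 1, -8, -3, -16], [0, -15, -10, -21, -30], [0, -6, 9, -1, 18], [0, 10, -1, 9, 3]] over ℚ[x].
The Jordan structure of A has elementary divisors (x + 4)^3, (x + 4), (x - 5). Arranging the block sizes at each eigenvalue in decreasing order and taking row products gives the invariant factors.

Invariant factors (smallest first, each dividing the next): x + 4, (x - 5)(x + 4)^3.

Check: the last factor (x - 5)(x + 4)^3 is the minimal polynomial, and the product (x - 5)(x + 4)^4 is the characteristic polynomial.

x + 4, (x - 5)(x + 4)^3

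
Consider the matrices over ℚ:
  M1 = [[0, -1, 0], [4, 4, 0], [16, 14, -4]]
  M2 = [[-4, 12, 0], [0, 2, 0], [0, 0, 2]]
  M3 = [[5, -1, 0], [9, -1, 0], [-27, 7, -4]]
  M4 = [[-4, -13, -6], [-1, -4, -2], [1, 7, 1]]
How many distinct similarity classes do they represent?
3 classes: {M1, M3}, {M2}, {M4}

Characteristic polynomials: χ_{M1} = (x - 2)^2(x + 4), χ_{M2} = (x - 2)^2(x + 4), χ_{M3} = (x - 2)^2(x + 4), χ_{M4} = (x + 1)(x + 3)^2.

{M1, M3}: invariant factors (x - 2)^2(x + 4).

{M2}: invariant factors x - 2, (x - 2)(x + 4).

{M4}: invariant factors (x + 1)(x + 3)^2.

Matrices are similar if and only if their invariant-factor lists agree; the partition into similarity classes is {M1, M3}, {M2}, {M4}.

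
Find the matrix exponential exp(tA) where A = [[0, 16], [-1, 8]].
e^{tA} = [[(1 - 4*t)*e^{4*t}, 16*t*e^{4*t}], [-t*e^{4*t}, (4*t + 1)*e^{4*t}]]

A has Jordan form J = [[4, 1], [0, 4]] with A = PJP^{-1}, so e^{tA} = P e^{tJ} P^{-1}.

For a Jordan block J_k(λ), e^{tJ_k(λ)} = e^{λt} · (I + tN + t^2 N^2/2! + ... + t^{k-1} N^{k-1}/(k-1)!) where N is the nilpotent superdiagonal part.

Assembling the blocks and conjugating back gives the entries of e^{tA} as shown above.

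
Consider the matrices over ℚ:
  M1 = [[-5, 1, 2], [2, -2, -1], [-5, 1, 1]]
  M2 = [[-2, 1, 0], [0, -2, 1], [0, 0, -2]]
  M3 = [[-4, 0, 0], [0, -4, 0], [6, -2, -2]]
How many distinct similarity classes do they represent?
Characteristic polynomials: χ_{M1} = (x + 2)^3, χ_{M2} = (x + 2)^3, χ_{M3} = (x + 2)(x + 4)^2.

{M1, M2}: invariant factors (x + 2)^3.

{M3}: invariant factors x + 4, (x + 2)(x + 4).

Matrices are similar if and only if their invariant-factor lists agree; the partition into similarity classes is {M1, M2}, {M3}.

2 classes: {M1, M2}, {M3}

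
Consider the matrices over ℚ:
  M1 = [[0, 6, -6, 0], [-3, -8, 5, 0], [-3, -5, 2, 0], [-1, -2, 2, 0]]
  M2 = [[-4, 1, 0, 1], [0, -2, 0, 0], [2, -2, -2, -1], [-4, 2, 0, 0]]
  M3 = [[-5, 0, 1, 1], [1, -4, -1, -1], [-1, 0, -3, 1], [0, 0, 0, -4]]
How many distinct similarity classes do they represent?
3 classes: {M1}, {M2}, {M3}

Characteristic polynomials: χ_{M1} = x^2(x + 3)^2, χ_{M2} = (x + 2)^4, χ_{M3} = (x + 4)^4.

{M1}: invariant factors x^2(x + 3)^2.

{M2}: invariant factors (x + 2)^2, (x + 2)^2.

{M3}: invariant factors x + 4, x + 4, (x + 4)^2.

Matrices are similar if and only if their invariant-factor lists agree; the partition into similarity classes is {M1}, {M2}, {M3}.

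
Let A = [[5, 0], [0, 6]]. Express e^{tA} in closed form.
e^{tA} = [[e^{5*t}, 0], [0, e^{6*t}]]

A has Jordan form J = [[5, 0], [0, 6]] with A = PJP^{-1}, so e^{tA} = P e^{tJ} P^{-1}.

For a Jordan block J_k(λ), e^{tJ_k(λ)} = e^{λt} · (I + tN + t^2 N^2/2! + ... + t^{k-1} N^{k-1}/(k-1)!) where N is the nilpotent superdiagonal part.

Assembling the blocks and conjugating back gives the entries of e^{tA} as shown above.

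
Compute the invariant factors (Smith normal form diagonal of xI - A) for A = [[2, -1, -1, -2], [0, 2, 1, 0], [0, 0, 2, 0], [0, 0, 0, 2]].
The Jordan structure of A has elementary divisors (x - 2)^3, (x - 2). Arranging the block sizes at each eigenvalue in decreasing order and taking row products gives the invariant factors.

Invariant factors (smallest first, each dividing the next): x - 2, (x - 2)^3.

Check: the last factor (x - 2)^3 is the minimal polynomial, and the product (x - 2)^4 is the characteristic polynomial.

x - 2, (x - 2)^3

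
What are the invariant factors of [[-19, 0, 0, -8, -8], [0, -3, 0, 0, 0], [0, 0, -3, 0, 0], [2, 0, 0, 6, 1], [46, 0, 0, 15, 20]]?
The Jordan structure of A has elementary divisors (x + 3), (x + 3), (x + 3), (x - 5)^2. Arranging the block sizes at each eigenvalue in decreasing order and taking row products gives the invariant factors.

Invariant factors (smallest first, each dividing the next): x + 3, x + 3, (x - 5)^2(x + 3).

Check: the last factor (x - 5)^2(x + 3) is the minimal polynomial, and the product (x - 5)^2(x + 3)^3 is the characteristic polynomial.

x + 3, x + 3, (x - 5)^2(x + 3)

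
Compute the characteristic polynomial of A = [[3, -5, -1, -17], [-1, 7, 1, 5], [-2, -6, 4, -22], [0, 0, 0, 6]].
xI - A = [[x - 3, 5, 1, 17], [1, x - 7, -1, -5], [2, 6, x - 4, 22], [0, 0, 0, x - 6]].

Expanding det(xI - A) along the first row:
det(xI - A) = + (x - 3)·det([[x - 7, -1, -5], [6, x - 4, 22], [0, 0, x - 6]]) - (5)·det([[1, -1, -5], [2, x - 4, 22], [0, 0, x - 6]]) + (1)·det([[1, x - 7, -5], [2, 6, 22], [0, 0, x - 6]]) - (17)·det([[1, x - 7, -1], [2, 6, x - 4], [0, 0, 0]]).

Evaluating gives χ_A(x) = x^4 - 20x^3 + 144x^2 - 432x + 432 = (x - 6)^3(x - 2).

χ_A(x) = (x - 6)^3(x - 2)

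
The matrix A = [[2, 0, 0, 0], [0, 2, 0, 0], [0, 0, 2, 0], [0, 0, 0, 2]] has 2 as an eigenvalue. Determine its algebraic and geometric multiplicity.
The characteristic polynomial is (x - 2)^4, so the factor x - 2 appears with exponent 4: the algebraic multiplicity is 4.

rank(A - 2I) = 0, so the eigenspace has dimension 4 - 0 = 4: the geometric multiplicity is 4.

algebraic multiplicity 4, geometric multiplicity 4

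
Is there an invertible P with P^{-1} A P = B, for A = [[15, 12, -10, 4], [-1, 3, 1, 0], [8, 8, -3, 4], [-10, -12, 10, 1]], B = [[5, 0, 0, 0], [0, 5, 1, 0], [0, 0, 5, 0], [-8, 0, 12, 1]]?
Two matrices over a field are similar if and only if they have the same invariant factors.

Both A and B have characteristic polynomial (x - 5)^3(x - 1) and minimal polynomial (x - 5)^2(x - 1). Computing further, both have invariant factors x - 5, (x - 5)^2(x - 1). Hence A and B are similar.

Yes.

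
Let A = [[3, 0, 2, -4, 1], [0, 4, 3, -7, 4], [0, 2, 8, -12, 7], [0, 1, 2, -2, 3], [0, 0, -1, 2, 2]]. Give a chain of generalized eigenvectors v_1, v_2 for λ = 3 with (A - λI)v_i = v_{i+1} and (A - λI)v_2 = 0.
v_1 = [[0, 0, -1, 0, 1]]^T, v_2 = [[-1, 1, 2, 1, 0]]^T

We seek v_1 ∈ ker((A - 3I)^2) \ ker(A - 3I), then set v_{i+1} = (A - 3I) v_i.

One such chain is v_1 = [[0, 0, -1, 0, 1]]^T, v_2 = [[-1, 1, 2, 1, 0]]^T. Check: (A - 3I) v_2 = [[0, 0, 0, 0, 0]]^T = 0.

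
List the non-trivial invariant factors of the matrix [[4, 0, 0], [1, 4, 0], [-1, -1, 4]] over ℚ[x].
(x - 4)^3

The Jordan structure of A has elementary divisors (x - 4)^3. Arranging the block sizes at each eigenvalue in decreasing order and taking row products gives the invariant factors.

Invariant factors (smallest first, each dividing the next): (x - 4)^3.

Check: the last factor (x - 4)^3 is the minimal polynomial, and the product (x - 4)^3 is the characteristic polynomial.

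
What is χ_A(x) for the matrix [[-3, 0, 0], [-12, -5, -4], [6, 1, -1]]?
χ_A(x) = (x + 3)^3

xI - A = [[x + 3, 0, 0], [12, x + 5, 4], [-6, -1, x + 1]].

Expanding det(xI - A) along the first row:
det(xI - A) = + (x + 3)·det([[x + 5, 4], [-1, x + 1]]) - (0)·det([[12, 4], [-6, x + 1]]) + (0)·det([[12, x + 5], [-6, -1]]).

Evaluating gives χ_A(x) = x^3 + 9x^2 + 27x + 27 = (x + 3)^3.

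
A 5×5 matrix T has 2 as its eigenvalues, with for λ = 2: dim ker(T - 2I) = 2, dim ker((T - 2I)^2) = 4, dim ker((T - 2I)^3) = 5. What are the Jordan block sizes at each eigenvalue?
Jordan blocks: (2, 3), (2, 2)

λ = 2: successive nullity increments [2, 2, 1] count blocks of size ≥ k; block sizes are [3, 2].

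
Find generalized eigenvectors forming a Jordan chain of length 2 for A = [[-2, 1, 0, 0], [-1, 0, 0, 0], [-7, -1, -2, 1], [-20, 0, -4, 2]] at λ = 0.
v_1 = [[0, 0, 1, 3]]^T, v_2 = [[0, 0, 1, 2]]^T

We seek v_1 ∈ ker(A^2) \ ker(A), then set v_{i+1} = A v_i.

One such chain is v_1 = [[0, 0, 1, 3]]^T, v_2 = [[0, 0, 1, 2]]^T. Check: A v_2 = [[0, 0, 0, 0]]^T = 0.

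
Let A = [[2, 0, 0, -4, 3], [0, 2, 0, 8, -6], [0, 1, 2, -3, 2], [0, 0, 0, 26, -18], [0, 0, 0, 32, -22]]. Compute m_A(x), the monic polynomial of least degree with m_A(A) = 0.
The characteristic polynomial factors as (x - 2)^5. The minimal polynomial is ∏(x - λ)^{k_λ} where k_λ is the size of the largest Jordan block at λ.

For λ = 2: rank(A - 2I) = 2, and the largest Jordan block has size 2 (the smallest k with rank((A - 2I)^k) = rank((A - 2I)^(k+1))).

So m_A(x) = (x - 2)^2.

m_A(x) = (x - 2)^2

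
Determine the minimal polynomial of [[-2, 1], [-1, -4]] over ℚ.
m_A(x) = (x + 3)^2

The characteristic polynomial factors as (x + 3)^2. The minimal polynomial is ∏(x - λ)^{k_λ} where k_λ is the size of the largest Jordan block at λ.

For λ = -3: rank(A + 3I) = 1, and the largest Jordan block has size 2 (the smallest k with rank((A + 3I)^k) = rank((A + 3I)^(k+1))).

So m_A(x) = (x + 3)^2.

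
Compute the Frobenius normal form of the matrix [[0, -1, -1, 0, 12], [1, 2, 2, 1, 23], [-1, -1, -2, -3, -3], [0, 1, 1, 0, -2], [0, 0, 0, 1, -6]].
The invariant factors of A (the non-unit diagonal entries of the Smith normal form of xI - A over ℚ[x]) are (x - 2)(x + 1)^3(x + 5), each dividing the next. The characteristic polynomial is their product, (x - 2)(x + 1)^3(x + 5).

The rational canonical form is the block-diagonal matrix of companion matrices C(f_i):
R = [[0, 0, 0, 0, 10], [1, 0, 0, 0, 27], [0, 1, 0, 0, 20], [0, 0, 1, 0, -2], [0, 0, 0, 1, -6]].

R = [[0, 0, 0, 0, 10], [1, 0, 0, 0, 27], [0, 1, 0, 0, 20], [0, 0, 1, 0, -2], [0, 0, 0, 1, -6]]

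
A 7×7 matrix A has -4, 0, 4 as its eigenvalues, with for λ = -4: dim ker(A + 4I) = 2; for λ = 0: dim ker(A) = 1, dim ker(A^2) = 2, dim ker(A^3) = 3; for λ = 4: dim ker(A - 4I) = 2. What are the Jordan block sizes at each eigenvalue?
Jordan blocks: (-4, 1), (-4, 1), (0, 3), (4, 1), (4, 1)

λ = -4: successive nullity increments [2] count blocks of size ≥ k; block sizes are [1, 1].
λ = 0: successive nullity increments [1, 1, 1] count blocks of size ≥ k; block sizes are [3].
λ = 4: successive nullity increments [2] count blocks of size ≥ k; block sizes are [1, 1].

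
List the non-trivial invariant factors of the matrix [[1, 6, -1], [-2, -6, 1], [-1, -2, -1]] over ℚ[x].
(x + 2)^3

The Jordan structure of A has elementary divisors (x + 2)^3. Arranging the block sizes at each eigenvalue in decreasing order and taking row products gives the invariant factors.

Invariant factors (smallest first, each dividing the next): (x + 2)^3.

Check: the last factor (x + 2)^3 is the minimal polynomial, and the product (x + 2)^3 is the characteristic polynomial.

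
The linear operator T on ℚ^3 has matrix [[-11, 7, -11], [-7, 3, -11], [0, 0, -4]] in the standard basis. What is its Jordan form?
J = [[-4, 1, 0], [0, -4, 0], [0, 0, -4]]

The characteristic polynomial is det(xI - A) = (x + 4)^3, so the eigenvalues are -4 (algebraic multiplicity 3).

For λ = -4: rank(A + 4I) = 1, rank((A + 4I)^2) = 0. The eigenspace has dimension 3 - 1 = 2, so there are 2 Jordan blocks; the rank sequence gives block sizes [2, 1].

Assembling the blocks gives the Jordan form J above.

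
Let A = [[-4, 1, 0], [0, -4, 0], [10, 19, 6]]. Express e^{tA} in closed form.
e^{tA} = [[e^{-4*t}, t*e^{-4*t}, 0], [0, e^{-4*t}, 0], [(e^{10*t} - 1)*e^{-4*t}, (-t + 2*e^{10*t} - 2)*e^{-4*t}, e^{6*t}]]

A has Jordan form J = [[-4, 1, 0], [0, -4, 0], [0, 0, 6]] with A = PJP^{-1}, so e^{tA} = P e^{tJ} P^{-1}.

For a Jordan block J_k(λ), e^{tJ_k(λ)} = e^{λt} · (I + tN + t^2 N^2/2! + ... + t^{k-1} N^{k-1}/(k-1)!) where N is the nilpotent superdiagonal part.

Assembling the blocks and conjugating back gives the entries of e^{tA} as shown above.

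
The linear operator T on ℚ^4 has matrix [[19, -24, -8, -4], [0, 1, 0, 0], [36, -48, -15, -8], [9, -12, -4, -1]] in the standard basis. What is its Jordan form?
J = [[1, 1, 0, 0], [0, 1, 0, 0], [0, 0, 1, 0], [0, 0, 0, 1]]

The characteristic polynomial is det(xI - A) = (x - 1)^4, so the eigenvalues are 1 (algebraic multiplicity 4).

For λ = 1: rank(A - I) = 1, rank((A - I)^2) = 0. The eigenspace has dimension 4 - 1 = 3, so there are 3 Jordan blocks; the rank sequence gives block sizes [2, 1, 1].

Assembling the blocks gives the Jordan form J above.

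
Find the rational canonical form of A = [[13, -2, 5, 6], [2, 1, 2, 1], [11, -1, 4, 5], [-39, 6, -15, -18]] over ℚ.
R = [[0, 0, 0, 0], [1, 0, 0, 3], [0, 1, 0, 1], [0, 0, 1, 0]]

The invariant factors of A (the non-unit diagonal entries of the Smith normal form of xI - A over ℚ[x]) are x(x^3 - x - 3), each dividing the next. The characteristic polynomial is their product, x(x^3 - x - 3).

The rational canonical form is the block-diagonal matrix of companion matrices C(f_i):
R = [[0, 0, 0, 0], [1, 0, 0, 3], [0, 1, 0, 1], [0, 0, 1, 0]].

Note the characteristic polynomial does not split into linear factors over ℚ, so A has no Jordan form over ℚ; the rational canonical form exists over any field.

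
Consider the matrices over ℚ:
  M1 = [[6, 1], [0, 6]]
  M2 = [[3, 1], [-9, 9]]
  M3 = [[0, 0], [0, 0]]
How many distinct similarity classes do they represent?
Characteristic polynomials: χ_{M1} = (x - 6)^2, χ_{M2} = (x - 6)^2, χ_{M3} = x^2.

{M1, M2}: invariant factors (x - 6)^2.

{M3}: invariant factors x, x.

Matrices are similar if and only if their invariant-factor lists agree; the partition into similarity classes is {M1, M2}, {M3}.

2 classes: {M1, M2}, {M3}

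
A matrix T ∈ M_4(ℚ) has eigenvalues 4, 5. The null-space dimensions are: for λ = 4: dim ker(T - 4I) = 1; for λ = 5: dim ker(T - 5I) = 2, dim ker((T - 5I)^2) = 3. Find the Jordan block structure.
Jordan blocks: (4, 1), (5, 2), (5, 1)

λ = 4: successive nullity increments [1] count blocks of size ≥ k; block sizes are [1].
λ = 5: successive nullity increments [2, 1] count blocks of size ≥ k; block sizes are [2, 1].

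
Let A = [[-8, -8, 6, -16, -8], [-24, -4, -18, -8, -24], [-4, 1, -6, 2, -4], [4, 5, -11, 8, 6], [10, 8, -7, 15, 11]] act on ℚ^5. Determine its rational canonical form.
The invariant factors of A (the non-unit diagonal entries of the Smith normal form of xI - A over ℚ[x]) are x, x^2(x - 5)(x + 4), each dividing the next. The characteristic polynomial is their product, x^3(x - 5)(x + 4).

The rational canonical form is the block-diagonal matrix of companion matrices C(f_i):
R = [[0, 0, 0, 0, 0], [0, 0, 0, 0, 0], [0, 1, 0, 0, 0], [0, 0, 1, 0, 20], [0, 0, 0, 1, 1]].

R = [[0, 0, 0, 0, 0], [0, 0, 0, 0, 0], [0, 1, 0, 0, 0], [0, 0, 1, 0, 20], [0, 0, 0, 1, 1]]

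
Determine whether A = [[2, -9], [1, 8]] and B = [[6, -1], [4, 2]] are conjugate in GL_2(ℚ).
trace(A) = 10 but trace(B) = 8. The trace is a similarity invariant, so A and B are not similar.

No.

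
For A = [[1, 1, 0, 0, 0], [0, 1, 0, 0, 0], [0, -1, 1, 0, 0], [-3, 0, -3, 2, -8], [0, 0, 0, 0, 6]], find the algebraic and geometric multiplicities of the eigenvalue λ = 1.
algebraic multiplicity 3, geometric multiplicity 2

The characteristic polynomial is (x - 6)(x - 2)(x - 1)^3, so the factor x - 1 appears with exponent 3: the algebraic multiplicity is 3.

rank(A - I) = 3, so the eigenspace has dimension 5 - 3 = 2: the geometric multiplicity is 2.

Since 2 < 3, A is not diagonalizable.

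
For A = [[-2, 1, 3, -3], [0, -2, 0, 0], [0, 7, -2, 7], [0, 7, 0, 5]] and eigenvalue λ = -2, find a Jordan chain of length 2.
We seek v_1 ∈ ker((A + 2I)^2) \ ker(A + 2I), then set v_{i+1} = (A + 2I) v_i.

One such chain is v_1 = [[4, 4, -5, -4]]^T, v_2 = [[1, 0, 0, 0]]^T. Check: (A + 2I) v_2 = [[0, 0, 0, 0]]^T = 0.

v_1 = [[4, 4, -5, -4]]^T, v_2 = [[1, 0, 0, 0]]^T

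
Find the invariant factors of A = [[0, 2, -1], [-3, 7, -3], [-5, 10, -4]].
The Jordan structure of A has elementary divisors (x - 1)^2, (x - 1). Arranging the block sizes at each eigenvalue in decreasing order and taking row products gives the invariant factors.

Invariant factors (smallest first, each dividing the next): x - 1, (x - 1)^2.

Check: the last factor (x - 1)^2 is the minimal polynomial, and the product (x - 1)^3 is the characteristic polynomial.

x - 1, (x - 1)^2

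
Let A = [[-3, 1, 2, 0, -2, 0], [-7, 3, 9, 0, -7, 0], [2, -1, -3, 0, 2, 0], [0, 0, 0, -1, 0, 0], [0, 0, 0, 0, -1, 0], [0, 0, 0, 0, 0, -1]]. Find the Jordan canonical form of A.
J = [[-1, 1, 0, 0, 0, 0], [0, -1, 1, 0, 0, 0], [0, 0, -1, 0, 0, 0], [0, 0, 0, -1, 0, 0], [0, 0, 0, 0, -1, 0], [0, 0, 0, 0, 0, -1]]

The characteristic polynomial is det(xI - A) = (x + 1)^6, so the eigenvalues are -1 (algebraic multiplicity 6).

For λ = -1: rank(A + I) = 2, rank((A + I)^2) = 1, rank((A + I)^3) = 0. The eigenspace has dimension 6 - 2 = 4, so there are 4 Jordan blocks; the rank sequence gives block sizes [3, 1, 1, 1].

Assembling the blocks gives the Jordan form J above.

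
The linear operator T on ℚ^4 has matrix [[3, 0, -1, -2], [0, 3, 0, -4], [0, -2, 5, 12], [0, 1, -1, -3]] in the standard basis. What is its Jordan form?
J = [[1, 1, 0, 0], [0, 1, 0, 0], [0, 0, 3, 1], [0, 0, 0, 3]]

The characteristic polynomial is det(xI - A) = (x - 3)^2(x - 1)^2, so the eigenvalues are 1 (algebraic multiplicity 2), 3 (algebraic multiplicity 2).

For λ = 1: rank(A - I) = 3, rank((A - I)^2) = 2. The eigenspace has dimension 4 - 3 = 1, so there is 1 Jordan block; the rank sequence gives block sizes [2].

For λ = 3: rank(A - 3I) = 3, rank((A - 3I)^2) = 2. The eigenspace has dimension 4 - 3 = 1, so there is 1 Jordan block; the rank sequence gives block sizes [2].

Assembling the blocks gives the Jordan form J above.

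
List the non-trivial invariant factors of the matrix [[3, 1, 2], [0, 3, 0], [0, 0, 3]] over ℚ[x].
The Jordan structure of A has elementary divisors (x - 3)^2, (x - 3). Arranging the block sizes at each eigenvalue in decreasing order and taking row products gives the invariant factors.

Invariant factors (smallest first, each dividing the next): x - 3, (x - 3)^2.

Check: the last factor (x - 3)^2 is the minimal polynomial, and the product (x - 3)^3 is the characteristic polynomial.

x - 3, (x - 3)^2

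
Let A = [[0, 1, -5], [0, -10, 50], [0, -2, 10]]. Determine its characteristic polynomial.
xI - A = [[x, -1, 5], [0, x + 10, -50], [0, 2, x - 10]].

Expanding det(xI - A) along the first row:
det(xI - A) = + (x)·det([[x + 10, -50], [2, x - 10]]) - (-1)·det([[0, -50], [0, x - 10]]) + (5)·det([[0, x + 10], [0, 2]]).

Evaluating gives χ_A(x) = x^3.

χ_A(x) = x^3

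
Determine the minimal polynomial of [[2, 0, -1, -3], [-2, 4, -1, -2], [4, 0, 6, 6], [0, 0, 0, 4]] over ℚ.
m_A(x) = (x - 4)^2

The characteristic polynomial factors as (x - 4)^4. The minimal polynomial is ∏(x - λ)^{k_λ} where k_λ is the size of the largest Jordan block at λ.

For λ = 4: rank(A - 4I) = 2, and the largest Jordan block has size 2 (the smallest k with rank((A - 4I)^k) = rank((A - 4I)^(k+1))).

So m_A(x) = (x - 4)^2.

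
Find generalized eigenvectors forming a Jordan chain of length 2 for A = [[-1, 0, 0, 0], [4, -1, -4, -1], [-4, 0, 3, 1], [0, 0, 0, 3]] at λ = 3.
We seek v_1 ∈ ker((A - 3I)^2) \ ker(A - 3I), then set v_{i+1} = (A - 3I) v_i.

One such chain is v_1 = [[0, 2, -2, 1]]^T, v_2 = [[0, -1, 1, 0]]^T. Check: (A - 3I) v_2 = [[0, 0, 0, 0]]^T = 0.

v_1 = [[0, 2, -2, 1]]^T, v_2 = [[0, -1, 1, 0]]^T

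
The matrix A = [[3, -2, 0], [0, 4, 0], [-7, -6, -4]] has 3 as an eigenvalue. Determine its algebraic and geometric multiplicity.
algebraic multiplicity 1, geometric multiplicity 1

The characteristic polynomial is (x - 4)(x - 3)(x + 4), so the factor x - 3 appears with exponent 1: the algebraic multiplicity is 1.

rank(A - 3I) = 2, so the eigenspace has dimension 3 - 2 = 1: the geometric multiplicity is 1.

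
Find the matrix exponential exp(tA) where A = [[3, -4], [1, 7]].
e^{tA} = [[(1 - 2*t)*e^{5*t}, -4*t*e^{5*t}], [t*e^{5*t}, (2*t + 1)*e^{5*t}]]

A has Jordan form J = [[5, 1], [0, 5]] with A = PJP^{-1}, so e^{tA} = P e^{tJ} P^{-1}.

For a Jordan block J_k(λ), e^{tJ_k(λ)} = e^{λt} · (I + tN + t^2 N^2/2! + ... + t^{k-1} N^{k-1}/(k-1)!) where N is the nilpotent superdiagonal part.

Assembling the blocks and conjugating back gives the entries of e^{tA} as shown above.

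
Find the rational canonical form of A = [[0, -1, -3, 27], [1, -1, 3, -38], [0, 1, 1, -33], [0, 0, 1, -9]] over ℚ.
The invariant factors of A (the non-unit diagonal entries of the Smith normal form of xI - A over ℚ[x]) are (x + 1)(x + 4)(x^2 + 4x + 6), each dividing the next. The characteristic polynomial is their product, (x + 1)(x + 4)(x^2 + 4x + 6).

The rational canonical form is the block-diagonal matrix of companion matrices C(f_i):
R = [[0, 0, 0, -24], [1, 0, 0, -46], [0, 1, 0, -30], [0, 0, 1, -9]].

Note the characteristic polynomial does not split into linear factors over ℚ, so A has no Jordan form over ℚ; the rational canonical form exists over any field.

R = [[0, 0, 0, -24], [1, 0, 0, -46], [0, 1, 0, -30], [0, 0, 1, -9]]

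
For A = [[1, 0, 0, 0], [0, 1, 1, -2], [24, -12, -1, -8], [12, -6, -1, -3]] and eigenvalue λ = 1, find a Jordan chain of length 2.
v_1 = [[-2, -4, 1, 0]]^T, v_2 = [[0, 1, -2, -1]]^T

We seek v_1 ∈ ker((A - I)^2) \ ker(A - I), then set v_{i+1} = (A - I) v_i.

One such chain is v_1 = [[-2, -4, 1, 0]]^T, v_2 = [[0, 1, -2, -1]]^T. Check: (A - I) v_2 = [[0, 0, 0, 0]]^T = 0.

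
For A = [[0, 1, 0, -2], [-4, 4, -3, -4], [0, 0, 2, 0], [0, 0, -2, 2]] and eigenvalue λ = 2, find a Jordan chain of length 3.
We seek v_1 ∈ ker((A - 2I)^3) \ ker((A - 2I)^2), then set v_{i+1} = (A - 2I) v_i.

One such chain is v_1 = [[0, 0, 1, 0]]^T, v_2 = [[0, -3, 0, -2]]^T, v_3 = [[1, 2, 0, 0]]^T. Check: (A - 2I) v_3 = [[0, 0, 0, 0]]^T = 0.

v_1 = [[0, 0, 1, 0]]^T, v_2 = [[0, -3, 0, -2]]^T, v_3 = [[1, 2, 0, 0]]^T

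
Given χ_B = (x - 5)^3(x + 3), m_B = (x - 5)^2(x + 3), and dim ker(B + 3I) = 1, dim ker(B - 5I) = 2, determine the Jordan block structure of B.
Jordan blocks: (-3, 1), (5, 2), (5, 1)

λ = -3: algebraic multiplicity 1 (exponent in χ_B), largest block size 1 (exponent in m_B), 1 block (geometric multiplicity). This forces block sizes [1].
λ = 5: algebraic multiplicity 3 (exponent in χ_B), largest block size 2 (exponent in m_B), 2 blocks (geometric multiplicity). These force block sizes [2, 1].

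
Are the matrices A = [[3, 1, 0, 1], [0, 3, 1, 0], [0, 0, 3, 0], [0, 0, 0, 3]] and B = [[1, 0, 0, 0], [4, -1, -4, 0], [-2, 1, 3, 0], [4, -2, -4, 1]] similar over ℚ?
No.

trace(A) = 12 but trace(B) = 4. The trace is a similarity invariant, so A and B are not similar.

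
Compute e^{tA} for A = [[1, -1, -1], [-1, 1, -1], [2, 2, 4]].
e^{tA} = [[(1 - t)*e^{2*t}, -t*e^{2*t}, -t*e^{2*t}], [-t*e^{2*t}, (1 - t)*e^{2*t}, -t*e^{2*t}], [2*t*e^{2*t}, 2*t*e^{2*t}, (2*t + 1)*e^{2*t}]]

A has Jordan form J = [[2, 1, 0], [0, 2, 0], [0, 0, 2]] with A = PJP^{-1}, so e^{tA} = P e^{tJ} P^{-1}.

For a Jordan block J_k(λ), e^{tJ_k(λ)} = e^{λt} · (I + tN + t^2 N^2/2! + ... + t^{k-1} N^{k-1}/(k-1)!) where N is the nilpotent superdiagonal part.

Assembling the blocks and conjugating back gives the entries of e^{tA} as shown above.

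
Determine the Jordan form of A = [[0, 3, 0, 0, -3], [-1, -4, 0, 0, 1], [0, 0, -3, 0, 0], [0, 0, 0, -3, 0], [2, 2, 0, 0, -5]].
The characteristic polynomial is det(xI - A) = (x + 3)^5, so the eigenvalues are -3 (algebraic multiplicity 5).

For λ = -3: rank(A + 3I) = 1, rank((A + 3I)^2) = 0. The eigenspace has dimension 5 - 1 = 4, so there are 4 Jordan blocks; the rank sequence gives block sizes [2, 1, 1, 1].

Assembling the blocks gives the Jordan form J above.

J = [[-3, 1, 0, 0, 0], [0, -3, 0, 0, 0], [0, 0, -3, 0, 0], [0, 0, 0, -3, 0], [0, 0, 0, 0, -3]]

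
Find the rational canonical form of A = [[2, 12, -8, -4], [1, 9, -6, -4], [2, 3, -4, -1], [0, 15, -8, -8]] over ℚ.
The invariant factors of A (the non-unit diagonal entries of the Smith normal form of xI - A over ℚ[x]) are (x - 2)(x + 3)(x^2 - 2), each dividing the next. The characteristic polynomial is their product, (x - 2)(x + 3)(x^2 - 2).

The rational canonical form is the block-diagonal matrix of companion matrices C(f_i):
R = [[0, 0, 0, -12], [1, 0, 0, 2], [0, 1, 0, 8], [0, 0, 1, -1]].

Note the characteristic polynomial does not split into linear factors over ℚ, so A has no Jordan form over ℚ; the rational canonical form exists over any field.

R = [[0, 0, 0, -12], [1, 0, 0, 2], [0, 1, 0, 8], [0, 0, 1, -1]]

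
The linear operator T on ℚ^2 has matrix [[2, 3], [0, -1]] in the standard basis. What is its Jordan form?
The characteristic polynomial is det(xI - A) = (x - 2)(x + 1), so the eigenvalues are -1 (algebraic multiplicity 1), 2 (algebraic multiplicity 1).

For λ = -1: algebraic multiplicity 1 gives one 1×1 block.

For λ = 2: algebraic multiplicity 1 gives one 1×1 block.

Assembling the blocks gives the Jordan form J above.

J = [[-1, 0], [0, 2]]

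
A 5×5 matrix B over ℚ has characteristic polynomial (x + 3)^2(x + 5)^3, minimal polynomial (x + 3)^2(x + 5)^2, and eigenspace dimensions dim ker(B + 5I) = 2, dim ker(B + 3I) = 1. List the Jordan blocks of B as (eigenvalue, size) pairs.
Jordan blocks: (-5, 2), (-5, 1), (-3, 2)

λ = -5: algebraic multiplicity 3 (exponent in χ_B), largest block size 2 (exponent in m_B), 2 blocks (geometric multiplicity). These force block sizes [2, 1].
λ = -3: algebraic multiplicity 2 (exponent in χ_B), largest block size 2 (exponent in m_B), 1 block (geometric multiplicity). This forces block sizes [2].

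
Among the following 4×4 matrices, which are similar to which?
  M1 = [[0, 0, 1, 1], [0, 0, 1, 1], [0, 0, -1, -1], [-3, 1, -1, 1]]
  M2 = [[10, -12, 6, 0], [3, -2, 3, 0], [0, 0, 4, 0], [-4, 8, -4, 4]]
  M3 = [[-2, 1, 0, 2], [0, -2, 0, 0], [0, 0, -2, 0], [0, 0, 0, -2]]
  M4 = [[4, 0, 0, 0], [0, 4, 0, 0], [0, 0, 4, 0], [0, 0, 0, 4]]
Characteristic polynomials: χ_{M1} = x^4, χ_{M2} = (x - 4)^4, χ_{M3} = (x + 2)^4, χ_{M4} = (x - 4)^4.

{M1}: invariant factors x, x^3.

{M2}: invariant factors x - 4, x - 4, (x - 4)^2.

{M3}: invariant factors x + 2, x + 2, (x + 2)^2.

{M4}: invariant factors x - 4, x - 4, x - 4, x - 4.

Matrices are similar if and only if their invariant-factor lists agree; the partition into similarity classes is {M1}, {M2}, {M3}, {M4}.

4 classes: {M1}, {M2}, {M3}, {M4}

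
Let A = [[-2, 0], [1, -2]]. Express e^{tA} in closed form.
e^{tA} = [[e^{-2*t}, 0], [t*e^{-2*t}, e^{-2*t}]]

A has Jordan form J = [[-2, 1], [0, -2]] with A = PJP^{-1}, so e^{tA} = P e^{tJ} P^{-1}.

For a Jordan block J_k(λ), e^{tJ_k(λ)} = e^{λt} · (I + tN + t^2 N^2/2! + ... + t^{k-1} N^{k-1}/(k-1)!) where N is the nilpotent superdiagonal part.

Assembling the blocks and conjugating back gives the entries of e^{tA} as shown above.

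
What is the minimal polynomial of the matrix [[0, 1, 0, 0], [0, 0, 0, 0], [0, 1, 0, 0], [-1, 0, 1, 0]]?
m_A(x) = x^2

The characteristic polynomial factors as x^4. The minimal polynomial is ∏(x - λ)^{k_λ} where k_λ is the size of the largest Jordan block at λ.

For λ = 0: rank(A) = 2, and the largest Jordan block has size 2 (the smallest k with rank(A^k) = rank(A^(k+1))).

So m_A(x) = x^2.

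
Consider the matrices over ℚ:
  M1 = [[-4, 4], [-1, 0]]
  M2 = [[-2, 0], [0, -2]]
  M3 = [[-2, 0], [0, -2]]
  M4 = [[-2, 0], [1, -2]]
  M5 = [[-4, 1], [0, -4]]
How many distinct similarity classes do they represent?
3 classes: {M1, M4}, {M2, M3}, {M5}

Characteristic polynomials: χ_{M1} = (x + 2)^2, χ_{M2} = (x + 2)^2, χ_{M3} = (x + 2)^2, χ_{M4} = (x + 2)^2, χ_{M5} = (x + 4)^2.

{M1, M4}: invariant factors (x + 2)^2.

{M2, M3}: invariant factors x + 2, x + 2.

{M5}: invariant factors (x + 4)^2.

Matrices are similar if and only if their invariant-factor lists agree; the partition into similarity classes is {M1, M4}, {M2, M3}, {M5}.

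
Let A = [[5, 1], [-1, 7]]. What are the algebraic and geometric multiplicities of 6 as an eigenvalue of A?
algebraic multiplicity 2, geometric multiplicity 1

The characteristic polynomial is (x - 6)^2, so the factor x - 6 appears with exponent 2: the algebraic multiplicity is 2.

rank(A - 6I) = 1, so the eigenspace has dimension 2 - 1 = 1: the geometric multiplicity is 1.

Since 1 < 2, A is not diagonalizable.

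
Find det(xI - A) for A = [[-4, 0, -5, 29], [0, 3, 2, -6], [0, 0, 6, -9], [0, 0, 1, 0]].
χ_A(x) = (x - 3)^3(x + 4)

xI - A = [[x + 4, 0, 5, -29], [0, x - 3, -2, 6], [0, 0, x - 6, 9], [0, 0, -1, x]].

Expanding det(xI - A) along the first row:
det(xI - A) = + (x + 4)·det([[x - 3, -2, 6], [0, x - 6, 9], [0, -1, x]]) - (0)·det([[0, -2, 6], [0, x - 6, 9], [0, -1, x]]) + (5)·det([[0, x - 3, 6], [0, 0, 9], [0, 0, x]]) - (-29)·det([[0, x - 3, -2], [0, 0, x - 6], [0, 0, -1]]).

Evaluating gives χ_A(x) = x^4 - 5x^3 - 9x^2 + 81x - 108 = (x - 3)^3(x + 4).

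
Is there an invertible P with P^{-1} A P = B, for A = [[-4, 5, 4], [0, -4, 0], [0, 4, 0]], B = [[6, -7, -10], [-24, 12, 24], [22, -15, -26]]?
Yes.

Two matrices over a field are similar if and only if they have the same invariant factors.

Both A and B have characteristic polynomial x(x + 4)^2 and minimal polynomial x(x + 4)^2. Computing further, both have invariant factors x(x + 4)^2. Hence A and B are similar.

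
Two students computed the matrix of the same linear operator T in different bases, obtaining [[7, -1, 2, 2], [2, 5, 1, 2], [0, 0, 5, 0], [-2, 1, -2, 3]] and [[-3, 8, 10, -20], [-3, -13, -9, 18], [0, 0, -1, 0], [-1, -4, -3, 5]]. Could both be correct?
No.

trace(A) = 20 but trace(B) = -12. The trace is a similarity invariant, so A and B are not similar.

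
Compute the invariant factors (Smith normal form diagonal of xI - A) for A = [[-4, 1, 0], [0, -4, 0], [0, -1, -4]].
The Jordan structure of A has elementary divisors (x + 4)^2, (x + 4). Arranging the block sizes at each eigenvalue in decreasing order and taking row products gives the invariant factors.

Invariant factors (smallest first, each dividing the next): x + 4, (x + 4)^2.

Check: the last factor (x + 4)^2 is the minimal polynomial, and the product (x + 4)^3 is the characteristic polynomial.

x + 4, (x + 4)^2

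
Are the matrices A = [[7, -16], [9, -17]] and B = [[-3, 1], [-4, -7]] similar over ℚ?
Yes.

Two matrices over a field are similar if and only if they have the same invariant factors.

Both A and B have characteristic polynomial (x + 5)^2 and minimal polynomial (x + 5)^2. Computing further, both have invariant factors (x + 5)^2. Hence A and B are similar.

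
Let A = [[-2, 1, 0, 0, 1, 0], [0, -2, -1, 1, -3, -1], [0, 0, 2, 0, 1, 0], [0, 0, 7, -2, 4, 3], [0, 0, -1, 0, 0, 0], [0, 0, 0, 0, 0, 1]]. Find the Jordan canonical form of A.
The characteristic polynomial is det(xI - A) = (x - 1)^3(x + 2)^3, so the eigenvalues are -2 (algebraic multiplicity 3), 1 (algebraic multiplicity 3).

For λ = -2: rank(A + 2I) = 5, rank((A + 2I)^2) = 4, rank((A + 2I)^3) = 3. The eigenspace has dimension 6 - 5 = 1, so there is 1 Jordan block; the rank sequence gives block sizes [3].

For λ = 1: rank(A - I) = 4, rank((A - I)^2) = 3. The eigenspace has dimension 6 - 4 = 2, so there are 2 Jordan blocks; the rank sequence gives block sizes [2, 1].

Assembling the blocks gives the Jordan form J above.

J = [[-2, 1, 0, 0, 0, 0], [0, -2, 1, 0, 0, 0], [0, 0, -2, 0, 0, 0], [0, 0, 0, 1, 1, 0], [0, 0, 0, 0, 1, 0], [0, 0, 0, 0, 0, 1]]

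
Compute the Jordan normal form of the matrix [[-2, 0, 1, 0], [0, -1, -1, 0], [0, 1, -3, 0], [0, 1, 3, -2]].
The characteristic polynomial is det(xI - A) = (x + 2)^4, so the eigenvalues are -2 (algebraic multiplicity 4).

For λ = -2: rank(A + 2I) = 2, rank((A + 2I)^2) = 1, rank((A + 2I)^3) = 0. The eigenspace has dimension 4 - 2 = 2, so there are 2 Jordan blocks; the rank sequence gives block sizes [3, 1].

Assembling the blocks gives the Jordan form J above.

J = [[-2, 1, 0, 0], [0, -2, 1, 0], [0, 0, -2, 0], [0, 0, 0, -2]]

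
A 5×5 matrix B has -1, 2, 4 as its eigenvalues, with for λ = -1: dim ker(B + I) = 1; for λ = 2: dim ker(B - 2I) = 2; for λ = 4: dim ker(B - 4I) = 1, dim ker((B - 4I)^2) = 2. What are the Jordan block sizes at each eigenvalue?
λ = -1: successive nullity increments [1] count blocks of size ≥ k; block sizes are [1].
λ = 2: successive nullity increments [2] count blocks of size ≥ k; block sizes are [1, 1].
λ = 4: successive nullity increments [1, 1] count blocks of size ≥ k; block sizes are [2].

Jordan blocks: (-1, 1), (2, 1), (2, 1), (4, 2)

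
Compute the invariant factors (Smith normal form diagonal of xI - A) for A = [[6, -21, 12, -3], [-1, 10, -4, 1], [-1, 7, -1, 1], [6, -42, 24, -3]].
x - 3, x - 3, (x - 3)^2

The Jordan structure of A has elementary divisors (x - 3)^2, (x - 3), (x - 3). Arranging the block sizes at each eigenvalue in decreasing order and taking row products gives the invariant factors.

Invariant factors (smallest first, each dividing the next): x - 3, x - 3, (x - 3)^2.

Check: the last factor (x - 3)^2 is the minimal polynomial, and the product (x - 3)^4 is the characteristic polynomial.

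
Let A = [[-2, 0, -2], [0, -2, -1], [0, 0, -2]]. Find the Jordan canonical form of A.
The characteristic polynomial is det(xI - A) = (x + 2)^3, so the eigenvalues are -2 (algebraic multiplicity 3).

For λ = -2: rank(A + 2I) = 1, rank((A + 2I)^2) = 0. The eigenspace has dimension 3 - 1 = 2, so there are 2 Jordan blocks; the rank sequence gives block sizes [2, 1].

Assembling the blocks gives the Jordan form J above.

J = [[-2, 1, 0], [0, -2, 0], [0, 0, -2]]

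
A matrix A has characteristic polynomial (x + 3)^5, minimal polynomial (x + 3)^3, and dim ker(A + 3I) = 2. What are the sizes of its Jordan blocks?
λ = -3: algebraic multiplicity 5 (exponent in χ_A), largest block size 3 (exponent in m_A), 2 blocks (geometric multiplicity). These force block sizes [3, 2].

Jordan blocks: (-3, 3), (-3, 2)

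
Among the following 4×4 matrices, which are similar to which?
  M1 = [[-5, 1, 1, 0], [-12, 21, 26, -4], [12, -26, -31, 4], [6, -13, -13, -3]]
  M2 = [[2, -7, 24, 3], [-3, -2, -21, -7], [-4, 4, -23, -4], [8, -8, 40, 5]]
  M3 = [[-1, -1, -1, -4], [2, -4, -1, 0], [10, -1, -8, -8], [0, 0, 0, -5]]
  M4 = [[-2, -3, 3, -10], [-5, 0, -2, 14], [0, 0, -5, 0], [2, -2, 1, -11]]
2 classes: {M1, M3}, {M2, M4}

Characteristic polynomials: χ_{M1} = (x + 3)(x + 5)^3, χ_{M2} = (x + 3)(x + 5)^3, χ_{M3} = (x + 3)(x + 5)^3, χ_{M4} = (x + 3)(x + 5)^3.

{M1, M3}: invariant factors x + 5, (x + 3)(x + 5)^2.

{M2, M4}: invariant factors (x + 3)(x + 5)^3.

Matrices are similar if and only if their invariant-factor lists agree; the partition into similarity classes is {M1, M3}, {M2, M4}.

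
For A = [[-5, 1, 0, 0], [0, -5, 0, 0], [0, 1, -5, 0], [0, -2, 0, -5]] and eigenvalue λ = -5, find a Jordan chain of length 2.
v_1 = [[0, 1, -2, 4]]^T, v_2 = [[1, 0, 1, -2]]^T

We seek v_1 ∈ ker((A + 5I)^2) \ ker(A + 5I), then set v_{i+1} = (A + 5I) v_i.

One such chain is v_1 = [[0, 1, -2, 4]]^T, v_2 = [[1, 0, 1, -2]]^T. Check: (A + 5I) v_2 = [[0, 0, 0, 0]]^T = 0.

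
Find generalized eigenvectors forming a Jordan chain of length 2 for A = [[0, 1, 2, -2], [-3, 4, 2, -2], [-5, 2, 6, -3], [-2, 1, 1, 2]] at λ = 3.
We seek v_1 ∈ ker((A - 3I)^2) \ ker(A - 3I), then set v_{i+1} = (A - 3I) v_i.

One such chain is v_1 = [[0, 1, 2, 2]]^T, v_2 = [[1, 1, 2, 1]]^T. Check: (A - 3I) v_2 = [[0, 0, 0, 0]]^T = 0.

v_1 = [[0, 1, 2, 2]]^T, v_2 = [[1, 1, 2, 1]]^T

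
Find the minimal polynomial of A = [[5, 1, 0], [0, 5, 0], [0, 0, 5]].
The characteristic polynomial factors as (x - 5)^3. The minimal polynomial is ∏(x - λ)^{k_λ} where k_λ is the size of the largest Jordan block at λ.

For λ = 5: rank(A - 5I) = 1, and the largest Jordan block has size 2 (the smallest k with rank((A - 5I)^k) = rank((A - 5I)^(k+1))).

So m_A(x) = (x - 5)^2.

m_A(x) = (x - 5)^2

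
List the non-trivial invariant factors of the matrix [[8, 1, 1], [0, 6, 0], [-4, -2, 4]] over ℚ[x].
x - 6, (x - 6)^2

The Jordan structure of A has elementary divisors (x - 6)^2, (x - 6). Arranging the block sizes at each eigenvalue in decreasing order and taking row products gives the invariant factors.

Invariant factors (smallest first, each dividing the next): x - 6, (x - 6)^2.

Check: the last factor (x - 6)^2 is the minimal polynomial, and the product (x - 6)^3 is the characteristic polynomial.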